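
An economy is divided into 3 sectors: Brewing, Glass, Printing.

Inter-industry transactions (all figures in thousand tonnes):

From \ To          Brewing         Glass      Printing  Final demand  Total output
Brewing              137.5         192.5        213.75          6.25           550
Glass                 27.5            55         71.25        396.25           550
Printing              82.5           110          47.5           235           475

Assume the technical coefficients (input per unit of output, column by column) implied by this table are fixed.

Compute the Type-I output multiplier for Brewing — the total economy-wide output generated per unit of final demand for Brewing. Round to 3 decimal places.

m_1 = 2.001

Technical coefficients a_ij = z_ij / X_j:
  a_11 = 137.5/550 = 0.25, a_21 = 27.5/550 = 0.05, a_31 = 82.5/550 = 0.15
  a_12 = 192.5/550 = 0.35, a_22 = 55/550 = 0.10, a_32 = 110/550 = 0.20
  a_13 = 213.75/475 = 0.45, a_23 = 71.25/475 = 0.15, a_33 = 47.5/475 = 0.10
I − A =
  [   0.75    -0.35    -0.45]
  [  -0.05     0.90    -0.15]
  [  -0.15    -0.20     0.90]
Cofactors of I−A, C_ij = (−1)^(i+j)·(minor ij) (rows/columns in the sector order above):
  C_11 = (0.90)(0.90) − (-0.15)(-0.20) = 0.7800
  C_12 = −[(-0.05)(0.90) − (-0.15)(-0.15)] = 0.0675
  C_13 = (-0.05)(-0.20) − (0.90)(-0.15) = 0.1450
  C_21 = −[(-0.35)(0.90) − (-0.45)(-0.20)] = 0.4050
  C_22 = (0.75)(0.90) − (-0.45)(-0.15) = 0.6075
  C_23 = −[(0.75)(-0.20) − (-0.35)(-0.15)] = 0.2025
  C_31 = (-0.35)(-0.15) − (-0.45)(0.90) = 0.4575
  C_32 = −[(0.75)(-0.15) − (-0.45)(-0.05)] = 0.1350
  C_33 = (0.75)(0.90) − (-0.35)(-0.05) = 0.6575
det(I−A) = Σ_j (I−A)_1j·C_1j = (0.75)(0.7800) + (-0.35)(0.0675) + (-0.45)(0.1450) = 0.496125
adj(I−A) = Cᵀ =
  [ 0.7800   0.4050   0.4575]
  [ 0.0675   0.6075   0.1350]
  [ 0.1450   0.2025   0.6575]
(I − A)⁻¹ = adj(I−A) / det(I−A) ≈
  [   1.5722     0.8163     0.9221]
  [   0.1361     1.2245     0.2721]
  [   0.2923     0.4082     1.3253]
The output multiplier for sector j is the column-j sum of the Leontief inverse (I − A)⁻¹ = adj(I−A) / det(I−A).
Column 1 of adj(I−A): (0.7800, 0.0675, 0.1450); det(I−A) = 0.496125.
m_1 = (0.7800 + 0.0675 + 0.1450) / 0.496125 = 0.9925 / 0.496125 ≈ 2.001.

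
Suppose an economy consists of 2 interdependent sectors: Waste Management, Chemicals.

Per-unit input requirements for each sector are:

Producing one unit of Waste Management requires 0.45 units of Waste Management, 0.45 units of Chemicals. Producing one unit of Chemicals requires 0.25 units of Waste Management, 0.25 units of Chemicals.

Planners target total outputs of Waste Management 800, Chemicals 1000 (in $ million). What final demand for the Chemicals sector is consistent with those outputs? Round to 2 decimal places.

I − A =
  [   0.55    -0.25]
  [  -0.45     0.75]
d = (I − A) x:
  d_W = (+0.55)·800 + (-0.25)·1000 = 190.00
  d_C = (-0.45)·800 + (+0.75)·1000 = 390.00

d_C = 390.00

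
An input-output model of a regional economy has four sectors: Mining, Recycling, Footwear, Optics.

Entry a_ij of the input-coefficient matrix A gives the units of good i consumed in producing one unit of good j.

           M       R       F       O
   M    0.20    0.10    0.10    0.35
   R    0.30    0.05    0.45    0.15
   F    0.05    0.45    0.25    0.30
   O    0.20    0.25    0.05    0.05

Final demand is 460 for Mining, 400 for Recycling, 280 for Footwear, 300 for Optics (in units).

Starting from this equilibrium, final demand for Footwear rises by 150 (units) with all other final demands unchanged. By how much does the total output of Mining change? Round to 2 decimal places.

I − A =
  [   0.80    -0.10    -0.10    -0.35]
  [  -0.30     0.95    -0.45    -0.15]
  [  -0.05    -0.45     0.75    -0.30]
  [  -0.20    -0.25    -0.05     0.95]
Compute the cofactors C_ij = (−1)^(i+j)·(3×3 minor ij) of I−A; the adjugate is their transpose:
adj(I−A) = Cᵀ =
  [ 0.405000   0.193500   0.186000   0.238500]
  [ 0.280500   0.493875   0.353250   0.292875]
  [ 0.264500   0.385625   0.567750   0.337625]
  [ 0.173000   0.191000   0.162000   0.365000]
det(I−A) = Σ_j (I−A)_1j·C_1j = (0.80)(0.405000) + (-0.10)(0.280500) + (-0.10)(0.264500) + (-0.35)(0.173000) = 0.20895
(I − A)⁻¹ = adj(I−A) / det(I−A) ≈
  [   1.9383     0.9261     0.8902     1.1414]
  [   1.3424     2.3636     1.6906     1.4017]
  [   1.2659     1.8455     2.7172     1.6158]
  [   0.8279     0.9141     0.7753     1.7468]
Δx = (I − A)⁻¹ Δd with Δd having +150 in the Footwear component and 0 elsewhere.
So Δx_M = L_MF · (+150), where L_MF = adj(I−A)_MF / det(I−A) = 0.186000 / 0.20895.
Δx_M = 0.186000 × (+150) / 0.20895 = 27.90 / 0.20895 ≈ 133.52.

Δx_M = 133.52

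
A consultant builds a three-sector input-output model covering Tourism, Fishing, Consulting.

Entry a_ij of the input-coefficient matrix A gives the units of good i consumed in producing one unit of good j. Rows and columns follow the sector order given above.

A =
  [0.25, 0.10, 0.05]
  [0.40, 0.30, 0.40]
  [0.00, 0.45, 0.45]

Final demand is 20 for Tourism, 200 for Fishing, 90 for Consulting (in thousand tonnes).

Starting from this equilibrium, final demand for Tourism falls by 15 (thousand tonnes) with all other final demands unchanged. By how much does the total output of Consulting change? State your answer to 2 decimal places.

Δx_C = -22.00

I − A =
  [   0.75    -0.10    -0.05]
  [  -0.40     0.70    -0.40]
  [   0.00    -0.45     0.55]
Cofactors of I−A, C_ij = (−1)^(i+j)·(minor ij) (rows/columns in the sector order above):
  C_11 = (0.70)(0.55) − (-0.40)(-0.45) = 0.2050
  C_12 = −[(-0.40)(0.55) − (-0.40)(0.00)] = 0.2200
  C_13 = (-0.40)(-0.45) − (0.70)(0.00) = 0.1800
  C_21 = −[(-0.10)(0.55) − (-0.05)(-0.45)] = 0.0775
  C_22 = (0.75)(0.55) − (-0.05)(0.00) = 0.4125
  C_23 = −[(0.75)(-0.45) − (-0.10)(0.00)] = 0.3375
  C_31 = (-0.10)(-0.40) − (-0.05)(0.70) = 0.0750
  C_32 = −[(0.75)(-0.40) − (-0.05)(-0.40)] = 0.3200
  C_33 = (0.75)(0.70) − (-0.10)(-0.40) = 0.4850
det(I−A) = Σ_j (I−A)_1j·C_1j = (0.75)(0.2050) + (-0.10)(0.2200) + (-0.05)(0.1800) = 0.12275
adj(I−A) = Cᵀ =
  [ 0.2050   0.0775   0.0750]
  [ 0.2200   0.4125   0.3200]
  [ 0.1800   0.3375   0.4850]
(I − A)⁻¹ = adj(I−A) / det(I−A) ≈
  [   1.6701     0.6314     0.6110]
  [   1.7923     3.3605     2.6069]
  [   1.4664     2.7495     3.9511]
Δx = (I − A)⁻¹ Δd with Δd having -15 in the Tourism component and 0 elsewhere.
So Δx_C = L_CT · (-15), where L_CT = adj(I−A)_CT / det(I−A) = 0.1800 / 0.12275.
Δx_C = 0.1800 × (-15) / 0.12275 = -2.70 / 0.12275 ≈ -22.00.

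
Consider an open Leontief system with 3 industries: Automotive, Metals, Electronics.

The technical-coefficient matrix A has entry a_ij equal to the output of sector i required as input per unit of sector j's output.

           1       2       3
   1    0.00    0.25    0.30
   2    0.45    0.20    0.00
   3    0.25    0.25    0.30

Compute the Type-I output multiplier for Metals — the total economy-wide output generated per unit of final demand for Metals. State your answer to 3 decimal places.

m_2 = 3.065

I − A =
  [   1.00    -0.25    -0.30]
  [  -0.45     0.80     0.00]
  [  -0.25    -0.25     0.70]
Cofactors of I−A, C_ij = (−1)^(i+j)·(minor ij) (rows/columns in the sector order above):
  C_11 = (0.80)(0.70) − (0.00)(-0.25) = 0.5600
  C_12 = −[(-0.45)(0.70) − (0.00)(-0.25)] = 0.3150
  C_13 = (-0.45)(-0.25) − (0.80)(-0.25) = 0.3125
  C_21 = −[(-0.25)(0.70) − (-0.30)(-0.25)] = 0.2500
  C_22 = (1.00)(0.70) − (-0.30)(-0.25) = 0.6250
  C_23 = −[(1.00)(-0.25) − (-0.25)(-0.25)] = 0.3125
  C_31 = (-0.25)(0.00) − (-0.30)(0.80) = 0.2400
  C_32 = −[(1.00)(0.00) − (-0.30)(-0.45)] = 0.1350
  C_33 = (1.00)(0.80) − (-0.25)(-0.45) = 0.6875
det(I−A) = Σ_j (I−A)_1j·C_1j = (1.00)(0.5600) + (-0.25)(0.3150) + (-0.30)(0.3125) = 0.3875
adj(I−A) = Cᵀ =
  [ 0.5600   0.2500   0.2400]
  [ 0.3150   0.6250   0.1350]
  [ 0.3125   0.3125   0.6875]
(I − A)⁻¹ = adj(I−A) / det(I−A) ≈
  [   1.4452     0.6452     0.6194]
  [   0.8129     1.6129     0.3484]
  [   0.8065     0.8065     1.7742]
The output multiplier for sector j is the column-j sum of the Leontief inverse (I − A)⁻¹ = adj(I−A) / det(I−A).
Column 2 of adj(I−A): (0.2500, 0.6250, 0.3125); det(I−A) = 0.3875.
m_2 = (0.2500 + 0.6250 + 0.3125) / 0.3875 = 1.1875 / 0.3875 ≈ 3.065.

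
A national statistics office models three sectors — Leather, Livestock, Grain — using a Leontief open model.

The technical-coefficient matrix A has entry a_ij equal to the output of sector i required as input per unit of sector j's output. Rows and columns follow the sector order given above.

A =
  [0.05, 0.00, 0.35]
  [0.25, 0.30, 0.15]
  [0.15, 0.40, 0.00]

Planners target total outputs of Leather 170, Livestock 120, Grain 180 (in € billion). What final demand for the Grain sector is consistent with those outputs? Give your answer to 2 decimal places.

d_3 = 106.50

I − A =
  [   0.95     0.00    -0.35]
  [  -0.25     0.70    -0.15]
  [  -0.15    -0.40     1.00]
d = (I − A) x:
  d_1 = (+0.95)·170 + (+0.00)·120 + (-0.35)·180 = 98.50
  d_2 = (-0.25)·170 + (+0.70)·120 + (-0.15)·180 = 14.50
  d_3 = (-0.15)·170 + (-0.40)·120 + (+1.00)·180 = 106.50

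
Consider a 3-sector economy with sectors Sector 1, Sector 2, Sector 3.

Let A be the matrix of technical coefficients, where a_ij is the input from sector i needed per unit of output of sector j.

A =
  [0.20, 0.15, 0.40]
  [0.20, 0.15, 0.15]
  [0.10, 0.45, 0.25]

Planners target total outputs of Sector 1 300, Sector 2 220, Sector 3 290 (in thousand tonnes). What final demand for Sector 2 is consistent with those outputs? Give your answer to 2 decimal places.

d_2 = 83.50

I − A =
  [   0.80    -0.15    -0.40]
  [  -0.20     0.85    -0.15]
  [  -0.10    -0.45     0.75]
d = (I − A) x:
  d_1 = (+0.80)·300 + (-0.15)·220 + (-0.40)·290 = 91.00
  d_2 = (-0.20)·300 + (+0.85)·220 + (-0.15)·290 = 83.50
  d_3 = (-0.10)·300 + (-0.45)·220 + (+0.75)·290 = 88.50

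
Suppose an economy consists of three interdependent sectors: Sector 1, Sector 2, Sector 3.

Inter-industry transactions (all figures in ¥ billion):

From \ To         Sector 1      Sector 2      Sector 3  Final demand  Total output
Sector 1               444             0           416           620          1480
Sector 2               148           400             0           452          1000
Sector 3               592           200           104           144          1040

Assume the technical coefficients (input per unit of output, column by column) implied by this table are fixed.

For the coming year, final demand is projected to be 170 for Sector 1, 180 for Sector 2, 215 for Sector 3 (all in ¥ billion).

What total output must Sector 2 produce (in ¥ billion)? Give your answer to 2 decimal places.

x_2 = 395.99

Technical coefficients a_ij = z_ij / X_j:
  a_11 = 444/1480 = 0.30, a_21 = 148/1480 = 0.10, a_31 = 592/1480 = 0.40
  a_12 = 0/1000 = 0.00, a_22 = 400/1000 = 0.40, a_32 = 200/1000 = 0.20
  a_13 = 416/1040 = 0.40, a_23 = 0/1040 = 0.00, a_33 = 104/1040 = 0.10
I − A =
  [   0.70     0.00    -0.40]
  [  -0.10     0.60     0.00]
  [  -0.40    -0.20     0.90]
Cofactors of I−A, C_ij = (−1)^(i+j)·(minor ij) (rows/columns in the sector order above):
  C_11 = (0.60)(0.90) − (0.00)(-0.20) = 0.5400
  C_12 = −[(-0.10)(0.90) − (0.00)(-0.40)] = 0.0900
  C_13 = (-0.10)(-0.20) − (0.60)(-0.40) = 0.2600
  C_21 = −[(0.00)(0.90) − (-0.40)(-0.20)] = 0.0800
  C_22 = (0.70)(0.90) − (-0.40)(-0.40) = 0.4700
  C_23 = −[(0.70)(-0.20) − (0.00)(-0.40)] = 0.1400
  C_31 = (0.00)(0.00) − (-0.40)(0.60) = 0.2400
  C_32 = −[(0.70)(0.00) − (-0.40)(-0.10)] = 0.0400
  C_33 = (0.70)(0.60) − (0.00)(-0.10) = 0.4200
det(I−A) = Σ_j (I−A)_1j·C_1j = (0.70)(0.5400) + (0.00)(0.0900) + (-0.40)(0.2600) = 0.2740
adj(I−A) = Cᵀ =
  [ 0.5400   0.0800   0.2400]
  [ 0.0900   0.4700   0.0400]
  [ 0.2600   0.1400   0.4200]
(I − A)⁻¹ = adj(I−A) / det(I−A) ≈
  [   1.9708     0.2920     0.8759]
  [   0.3285     1.7153     0.1460]
  [   0.9489     0.5109     1.5328]
x = (I − A)⁻¹ d = adj(I−A)·d / det(I−A), with det(I−A) = 0.2740:
  x_1 = (0.5400·170 + 0.0800·180 + 0.2400·215) / 0.2740 = 157.80 / 0.2740 ≈ 575.91
  x_2 = (0.0900·170 + 0.4700·180 + 0.0400·215) / 0.2740 = 108.50 / 0.2740 ≈ 395.99
  x_3 = (0.2600·170 + 0.1400·180 + 0.4200·215) / 0.2740 = 159.70 / 0.2740 ≈ 582.85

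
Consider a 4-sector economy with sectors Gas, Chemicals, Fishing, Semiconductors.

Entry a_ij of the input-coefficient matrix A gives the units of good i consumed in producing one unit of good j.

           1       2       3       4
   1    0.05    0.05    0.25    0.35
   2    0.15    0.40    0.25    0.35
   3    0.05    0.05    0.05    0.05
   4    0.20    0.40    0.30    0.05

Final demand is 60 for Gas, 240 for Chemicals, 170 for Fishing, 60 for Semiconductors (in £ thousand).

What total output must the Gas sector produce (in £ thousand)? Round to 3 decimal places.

I − A =
  [   0.95    -0.05    -0.25    -0.35]
  [  -0.15     0.60    -0.25    -0.35]
  [  -0.05    -0.05     0.95    -0.05]
  [  -0.20    -0.40    -0.30     0.95]
Compute the cofactors C_ij = (−1)^(i+j)·(3×3 minor ij) of I−A; the adjugate is their transpose:
adj(I−A) = Cᵀ =
  [ 0.377375   0.199500   0.222625   0.224250]
  [ 0.219250   0.757000   0.376750   0.379500]
  [ 0.041125   0.070500   0.334875   0.058750]
  [ 0.184750   0.383000   0.311250   0.512500]
det(I−A) = Σ_j (I−A)_1j·C_1j = (0.95)(0.377375) + (-0.05)(0.219250) + (-0.25)(0.041125) + (-0.35)(0.184750) = 0.2726
(I − A)⁻¹ = adj(I−A) / det(I−A) ≈
  [   1.3844     0.7318     0.8167     0.8226]
  [   0.8043     2.7770     1.3821     1.3921]
  [   0.1509     0.2586     1.2284     0.2155]
  [   0.6777     1.4050     1.1418     1.8800]
x = (I − A)⁻¹ d = adj(I−A)·d / det(I−A), with det(I−A) = 0.2726:
  x_1 = (0.377375·60 + 0.199500·240 + 0.222625·170 + 0.224250·60) / 0.2726 = 121.82375 / 0.2726 ≈ 446.896
  x_2 = (0.219250·60 + 0.757000·240 + 0.376750·170 + 0.379500·60) / 0.2726 = 281.6525 / 0.2726 ≈ 1033.208
  x_3 = (0.041125·60 + 0.070500·240 + 0.334875·170 + 0.058750·60) / 0.2726 = 79.84125 / 0.2726 ≈ 292.888
  x_4 = (0.184750·60 + 0.383000·240 + 0.311250·170 + 0.512500·60) / 0.2726 = 186.6675 / 0.2726 ≈ 684.767

x_1 = 446.896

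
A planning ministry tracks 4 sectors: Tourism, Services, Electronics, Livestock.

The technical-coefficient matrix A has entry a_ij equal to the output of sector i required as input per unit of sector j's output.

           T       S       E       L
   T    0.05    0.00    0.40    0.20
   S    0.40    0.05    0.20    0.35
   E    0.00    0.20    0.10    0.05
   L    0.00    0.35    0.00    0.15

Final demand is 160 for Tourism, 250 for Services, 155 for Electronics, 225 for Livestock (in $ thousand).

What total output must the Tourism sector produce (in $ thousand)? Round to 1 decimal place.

I − A =
  [   0.95     0.00    -0.40    -0.20]
  [  -0.40     0.95    -0.20    -0.35]
  [   0.00    -0.20     0.90    -0.05]
  [   0.00    -0.35     0.00     0.85]
Compute the cofactors C_ij = (−1)^(i+j)·(3×3 minor ij) of I−A; the adjugate is their transpose:
adj(I−A) = Cᵀ =
  [ 0.579000   0.138000   0.288000   0.210000]
  [ 0.306000   0.726750   0.297500   0.388750]
  [ 0.075000   0.178125   0.622750   0.127625]
  [ 0.126000   0.299250   0.122500   0.742250]
det(I−A) = Σ_j (I−A)_1j·C_1j = (0.95)(0.579000) + (0.00)(0.306000) + (-0.40)(0.075000) + (-0.20)(0.126000) = 0.49485
(I − A)⁻¹ = adj(I−A) / det(I−A) ≈
  [   1.1701     0.2789     0.5820     0.4244]
  [   0.6184     1.4686     0.6012     0.7856]
  [   0.1516     0.3600     1.2585     0.2579]
  [   0.2546     0.6047     0.2475     1.4999]
x = (I − A)⁻¹ d = adj(I−A)·d / det(I−A), with det(I−A) = 0.49485:
  x_T = (0.579000·160 + 0.138000·250 + 0.288000·155 + 0.210000·225) / 0.49485 = 219.03 / 0.49485 ≈ 442.6
  x_S = (0.306000·160 + 0.726750·250 + 0.297500·155 + 0.388750·225) / 0.49485 = 364.22875 / 0.49485 ≈ 736.0
  x_E = (0.075000·160 + 0.178125·250 + 0.622750·155 + 0.127625·225) / 0.49485 = 181.773125 / 0.49485 ≈ 367.3
  x_L = (0.126000·160 + 0.299250·250 + 0.122500·155 + 0.742250·225) / 0.49485 = 280.96625 / 0.49485 ≈ 567.8

x_T = 442.6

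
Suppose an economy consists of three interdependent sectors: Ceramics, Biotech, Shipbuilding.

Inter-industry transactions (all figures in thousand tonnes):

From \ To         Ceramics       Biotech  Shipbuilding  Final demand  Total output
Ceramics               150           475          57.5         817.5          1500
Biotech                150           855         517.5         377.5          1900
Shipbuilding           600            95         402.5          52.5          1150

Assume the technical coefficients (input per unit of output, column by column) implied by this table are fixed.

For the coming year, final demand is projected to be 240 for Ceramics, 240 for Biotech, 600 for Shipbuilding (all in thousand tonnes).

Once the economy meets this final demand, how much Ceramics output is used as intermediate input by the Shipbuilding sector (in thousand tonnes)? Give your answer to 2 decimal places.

z_CS = 80.96

Technical coefficients a_ij = z_ij / X_j:
  a_CC = 150/1500 = 0.10, a_BC = 150/1500 = 0.10, a_SC = 600/1500 = 0.40
  a_CB = 475/1900 = 0.25, a_BB = 855/1900 = 0.45, a_SB = 95/1900 = 0.05
  a_CS = 57.5/1150 = 0.05, a_BS = 517.5/1150 = 0.45, a_SS = 402.5/1150 = 0.35
I − A =
  [   0.90    -0.25    -0.05]
  [  -0.10     0.55    -0.45]
  [  -0.40    -0.05     0.65]
Cofactors of I−A, C_ij = (−1)^(i+j)·(minor ij) (rows/columns in the sector order above):
  C_11 = (0.55)(0.65) − (-0.45)(-0.05) = 0.3350
  C_12 = −[(-0.10)(0.65) − (-0.45)(-0.40)] = 0.2450
  C_13 = (-0.10)(-0.05) − (0.55)(-0.40) = 0.2250
  C_21 = −[(-0.25)(0.65) − (-0.05)(-0.05)] = 0.1650
  C_22 = (0.90)(0.65) − (-0.05)(-0.40) = 0.5650
  C_23 = −[(0.90)(-0.05) − (-0.25)(-0.40)] = 0.1450
  C_31 = (-0.25)(-0.45) − (-0.05)(0.55) = 0.1400
  C_32 = −[(0.90)(-0.45) − (-0.05)(-0.10)] = 0.4100
  C_33 = (0.90)(0.55) − (-0.25)(-0.10) = 0.4700
det(I−A) = Σ_j (I−A)_1j·C_1j = (0.90)(0.3350) + (-0.25)(0.2450) + (-0.05)(0.2250) = 0.2290
adj(I−A) = Cᵀ =
  [ 0.3350   0.1650   0.1400]
  [ 0.2450   0.5650   0.4100]
  [ 0.2250   0.1450   0.4700]
(I − A)⁻¹ = adj(I−A) / det(I−A) ≈
  [   1.4629     0.7205     0.6114]
  [   1.0699     2.4672     1.7904]
  [   0.9825     0.6332     2.0524]
First solve x = (I − A)⁻¹ d = adj(I−A)·d / det(I−A); in particular x_S = (0.2250·240 + 0.1450·240 + 0.4700·600) / 0.2290 = 370.80 / 0.2290 ≈ 1619.2140.
Intermediate flow from C to S: z_CS = a_CS · x_S = 0.05 × 370.80 / 0.2290 = 18.54 / 0.2290 ≈ 80.96.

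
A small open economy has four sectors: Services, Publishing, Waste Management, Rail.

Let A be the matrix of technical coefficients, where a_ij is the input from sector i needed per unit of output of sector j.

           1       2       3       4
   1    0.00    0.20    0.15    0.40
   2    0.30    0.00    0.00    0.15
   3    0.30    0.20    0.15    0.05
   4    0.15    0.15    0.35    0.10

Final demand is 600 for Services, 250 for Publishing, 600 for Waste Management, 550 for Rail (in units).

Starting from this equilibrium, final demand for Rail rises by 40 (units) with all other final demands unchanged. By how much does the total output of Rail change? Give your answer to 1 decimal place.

I − A =
  [   1.00    -0.20    -0.15    -0.40]
  [  -0.30     1.00     0.00    -0.15]
  [  -0.30    -0.20     0.85    -0.05]
  [  -0.15    -0.15    -0.35     0.90]
Compute the cofactors C_ij = (−1)^(i+j)·(3×3 minor ij) of I−A; the adjugate is their transpose:
adj(I−A) = Cᵀ =
  [ 0.717875   0.256625   0.282125   0.377500]
  [ 0.259125   0.612875   0.138375   0.225000]
  [ 0.331500   0.249000   0.741000   0.230000]
  [ 0.291750   0.241750   0.358250   0.745000]
det(I−A) = Σ_j (I−A)_1j·C_1j = (1.00)(0.717875) + (-0.20)(0.259125) + (-0.15)(0.331500) + (-0.40)(0.291750) = 0.499625
(I − A)⁻¹ = adj(I−A) / det(I−A) ≈
  [   1.4368     0.5136     0.5647     0.7556]
  [   0.5186     1.2267     0.2770     0.4503]
  [   0.6635     0.4984     1.4831     0.4603]
  [   0.5839     0.4839     0.7170     1.4911]
Δx = (I − A)⁻¹ Δd with Δd having +40 in the Rail component and 0 elsewhere.
So Δx_4 = L_44 · (+40), where L_44 = adj(I−A)_44 / det(I−A) = 0.745000 / 0.499625.
Δx_4 = 0.745000 × (+40) / 0.499625 = 29.80 / 0.499625 ≈ 59.6.

Δx_4 = 59.6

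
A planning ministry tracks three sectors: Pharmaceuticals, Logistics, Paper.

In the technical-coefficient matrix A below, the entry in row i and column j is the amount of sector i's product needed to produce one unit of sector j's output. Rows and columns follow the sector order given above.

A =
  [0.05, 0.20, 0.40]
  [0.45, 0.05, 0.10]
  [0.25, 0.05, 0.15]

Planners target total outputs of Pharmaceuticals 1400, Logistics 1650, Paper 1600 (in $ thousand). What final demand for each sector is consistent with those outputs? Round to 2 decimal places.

I − A =
  [   0.95    -0.20    -0.40]
  [  -0.45     0.95    -0.10]
  [  -0.25    -0.05     0.85]
d = (I − A) x:
  d_1 = (+0.95)·1400 + (-0.20)·1650 + (-0.40)·1600 = 360.00
  d_2 = (-0.45)·1400 + (+0.95)·1650 + (-0.10)·1600 = 777.50
  d_3 = (-0.25)·1400 + (-0.05)·1650 + (+0.85)·1600 = 927.50

d_1 = 360.00, d_2 = 777.50, d_3 = 927.50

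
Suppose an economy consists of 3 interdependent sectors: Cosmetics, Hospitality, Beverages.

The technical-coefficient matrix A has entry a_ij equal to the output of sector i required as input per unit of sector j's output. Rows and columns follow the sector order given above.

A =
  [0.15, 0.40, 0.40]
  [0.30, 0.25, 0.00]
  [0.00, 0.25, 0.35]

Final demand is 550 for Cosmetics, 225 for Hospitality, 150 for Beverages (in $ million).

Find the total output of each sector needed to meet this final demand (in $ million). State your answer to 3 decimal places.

x_C = 1286.414, x_H = 814.565, x_B = 544.064

I − A =
  [   0.85    -0.40    -0.40]
  [  -0.30     0.75     0.00]
  [   0.00    -0.25     0.65]
Cofactors of I−A, C_ij = (−1)^(i+j)·(minor ij) (rows/columns in the sector order above):
  C_11 = (0.75)(0.65) − (0.00)(-0.25) = 0.4875
  C_12 = −[(-0.30)(0.65) − (0.00)(0.00)] = 0.1950
  C_13 = (-0.30)(-0.25) − (0.75)(0.00) = 0.0750
  C_21 = −[(-0.40)(0.65) − (-0.40)(-0.25)] = 0.3600
  C_22 = (0.85)(0.65) − (-0.40)(0.00) = 0.5525
  C_23 = −[(0.85)(-0.25) − (-0.40)(0.00)] = 0.2125
  C_31 = (-0.40)(0.00) − (-0.40)(0.75) = 0.3000
  C_32 = −[(0.85)(0.00) − (-0.40)(-0.30)] = 0.1200
  C_33 = (0.85)(0.75) − (-0.40)(-0.30) = 0.5175
det(I−A) = Σ_j (I−A)_1j·C_1j = (0.85)(0.4875) + (-0.40)(0.1950) + (-0.40)(0.0750) = 0.306375
adj(I−A) = Cᵀ =
  [ 0.4875   0.3600   0.3000]
  [ 0.1950   0.5525   0.1200]
  [ 0.0750   0.2125   0.5175]
(I − A)⁻¹ = adj(I−A) / det(I−A) ≈
  [   1.5912     1.1750     0.9792]
  [   0.6365     1.8033     0.3917]
  [   0.2448     0.6936     1.6891]
x = (I − A)⁻¹ d = adj(I−A)·d / det(I−A), with det(I−A) = 0.306375:
  x_C = (0.4875·550 + 0.3600·225 + 0.3000·150) / 0.306375 = 394.125 / 0.306375 ≈ 1286.414
  x_H = (0.1950·550 + 0.5525·225 + 0.1200·150) / 0.306375 = 249.5625 / 0.306375 ≈ 814.565
  x_B = (0.0750·550 + 0.2125·225 + 0.5175·150) / 0.306375 = 166.6875 / 0.306375 ≈ 544.064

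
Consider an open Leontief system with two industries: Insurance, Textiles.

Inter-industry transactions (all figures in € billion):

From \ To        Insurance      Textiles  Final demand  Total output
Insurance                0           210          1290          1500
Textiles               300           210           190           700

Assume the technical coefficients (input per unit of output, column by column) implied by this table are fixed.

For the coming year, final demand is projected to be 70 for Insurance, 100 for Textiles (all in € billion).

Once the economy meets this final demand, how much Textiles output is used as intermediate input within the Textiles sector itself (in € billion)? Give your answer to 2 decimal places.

Technical coefficients a_ij = z_ij / X_j:
  a_II = 0/1500 = 0.00, a_TI = 300/1500 = 0.20
  a_IT = 210/700 = 0.30, a_TT = 210/700 = 0.30
I − A =
  [   1.00    -0.30]
  [  -0.20     0.70]
det(I−A) = (1.00)(0.70) − (-0.30)(-0.20) = 0.6400
adj(I−A) = [[0.70, 0.30], [0.20, 1.00]]
(I − A)⁻¹ = adj(I−A) / det(I−A) ≈
  [   1.0938     0.4688]
  [   0.3125     1.5625]
First solve x = (I − A)⁻¹ d = adj(I−A)·d / det(I−A); in particular x_T = (0.20·70 + 1.00·100) / 0.6400 = 114.00 / 0.6400 = 178.1250.
Intermediate flow from T to T: z_TT = a_TT · x_T = 0.30 × 114.00 / 0.6400 = 34.20 / 0.6400 ≈ 53.44.

z_TT = 53.44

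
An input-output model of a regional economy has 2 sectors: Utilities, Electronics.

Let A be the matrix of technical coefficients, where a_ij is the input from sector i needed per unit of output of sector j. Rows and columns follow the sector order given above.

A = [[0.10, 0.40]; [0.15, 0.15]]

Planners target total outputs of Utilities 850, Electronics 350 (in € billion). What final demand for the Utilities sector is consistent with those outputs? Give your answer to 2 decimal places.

I − A =
  [   0.90    -0.40]
  [  -0.15     0.85]
d = (I − A) x:
  d_U = (+0.90)·850 + (-0.40)·350 = 625.00
  d_E = (-0.15)·850 + (+0.85)·350 = 170.00

d_U = 625.00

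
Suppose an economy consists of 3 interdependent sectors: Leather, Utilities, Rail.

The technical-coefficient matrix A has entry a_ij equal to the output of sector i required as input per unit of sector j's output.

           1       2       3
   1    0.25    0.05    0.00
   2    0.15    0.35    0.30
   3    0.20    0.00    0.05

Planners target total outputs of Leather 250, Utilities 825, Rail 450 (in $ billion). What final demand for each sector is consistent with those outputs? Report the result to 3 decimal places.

I − A =
  [   0.75    -0.05     0.00]
  [  -0.15     0.65    -0.30]
  [  -0.20     0.00     0.95]
d = (I − A) x:
  d_1 = (+0.75)·250 + (-0.05)·825 + (+0.00)·450 = 146.250
  d_2 = (-0.15)·250 + (+0.65)·825 + (-0.30)·450 = 363.750
  d_3 = (-0.20)·250 + (+0.00)·825 + (+0.95)·450 = 377.500

d_1 = 146.250, d_2 = 363.750, d_3 = 377.500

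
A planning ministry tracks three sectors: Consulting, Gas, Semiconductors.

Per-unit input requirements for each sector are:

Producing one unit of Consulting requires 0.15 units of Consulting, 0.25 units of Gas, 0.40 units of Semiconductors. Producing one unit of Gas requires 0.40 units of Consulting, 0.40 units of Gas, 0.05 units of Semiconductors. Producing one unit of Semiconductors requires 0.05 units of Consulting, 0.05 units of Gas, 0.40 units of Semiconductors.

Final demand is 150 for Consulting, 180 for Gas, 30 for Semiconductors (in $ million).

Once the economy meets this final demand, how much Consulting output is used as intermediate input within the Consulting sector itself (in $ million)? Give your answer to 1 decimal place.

I − A =
  [   0.85    -0.40    -0.05]
  [  -0.25     0.60    -0.05]
  [  -0.40    -0.05     0.60]
Cofactors of I−A, C_ij = (−1)^(i+j)·(minor ij) (rows/columns in the sector order above):
  C_11 = (0.60)(0.60) − (-0.05)(-0.05) = 0.3575
  C_12 = −[(-0.25)(0.60) − (-0.05)(-0.40)] = 0.1700
  C_13 = (-0.25)(-0.05) − (0.60)(-0.40) = 0.2525
  C_21 = −[(-0.40)(0.60) − (-0.05)(-0.05)] = 0.2425
  C_22 = (0.85)(0.60) − (-0.05)(-0.40) = 0.4900
  C_23 = −[(0.85)(-0.05) − (-0.40)(-0.40)] = 0.2025
  C_31 = (-0.40)(-0.05) − (-0.05)(0.60) = 0.0500
  C_32 = −[(0.85)(-0.05) − (-0.05)(-0.25)] = 0.0550
  C_33 = (0.85)(0.60) − (-0.40)(-0.25) = 0.4100
det(I−A) = Σ_j (I−A)_1j·C_1j = (0.85)(0.3575) + (-0.40)(0.1700) + (-0.05)(0.2525) = 0.22325
adj(I−A) = Cᵀ =
  [ 0.3575   0.2425   0.0500]
  [ 0.1700   0.4900   0.0550]
  [ 0.2525   0.2025   0.4100]
(I − A)⁻¹ = adj(I−A) / det(I−A) ≈
  [   1.6013     1.0862     0.2240]
  [   0.7615     2.1948     0.2464]
  [   1.1310     0.9071     1.8365]
First solve x = (I − A)⁻¹ d = adj(I−A)·d / det(I−A); in particular x_C = (0.3575·150 + 0.2425·180 + 0.0500·30) / 0.22325 = 98.775 / 0.22325 ≈ 442.441.
Intermediate flow from C to C: z_CC = a_CC · x_C = 0.15 × 98.775 / 0.22325 = 14.81625 / 0.22325 ≈ 66.4.

z_CC = 66.4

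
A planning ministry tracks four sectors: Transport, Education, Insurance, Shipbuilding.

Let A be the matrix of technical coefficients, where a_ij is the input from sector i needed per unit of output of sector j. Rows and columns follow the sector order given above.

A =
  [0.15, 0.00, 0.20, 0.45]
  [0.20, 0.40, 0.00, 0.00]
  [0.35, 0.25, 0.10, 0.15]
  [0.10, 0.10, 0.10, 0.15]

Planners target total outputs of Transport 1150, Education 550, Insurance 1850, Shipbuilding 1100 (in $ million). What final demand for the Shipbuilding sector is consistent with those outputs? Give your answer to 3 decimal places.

d_S = 580.000

I − A =
  [   0.85     0.00    -0.20    -0.45]
  [  -0.20     0.60     0.00     0.00]
  [  -0.35    -0.25     0.90    -0.15]
  [  -0.10    -0.10    -0.10     0.85]
d = (I − A) x:
  d_T = (+0.85)·1150 + (+0.00)·550 + (-0.20)·1850 + (-0.45)·1100 = 112.500
  d_E = (-0.20)·1150 + (+0.60)·550 + (+0.00)·1850 + (+0.00)·1100 = 100.000
  d_I = (-0.35)·1150 + (-0.25)·550 + (+0.90)·1850 + (-0.15)·1100 = 960.000
  d_S = (-0.10)·1150 + (-0.10)·550 + (-0.10)·1850 + (+0.85)·1100 = 580.000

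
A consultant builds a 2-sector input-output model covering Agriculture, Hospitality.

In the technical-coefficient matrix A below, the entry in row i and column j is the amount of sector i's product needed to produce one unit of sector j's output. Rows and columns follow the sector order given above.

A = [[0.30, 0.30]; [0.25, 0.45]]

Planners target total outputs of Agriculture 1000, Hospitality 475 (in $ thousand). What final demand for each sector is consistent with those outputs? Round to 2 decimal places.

d_A = 557.50, d_H = 11.25

I − A =
  [   0.70    -0.30]
  [  -0.25     0.55]
d = (I − A) x:
  d_A = (+0.70)·1000 + (-0.30)·475 = 557.50
  d_H = (-0.25)·1000 + (+0.55)·475 = 11.25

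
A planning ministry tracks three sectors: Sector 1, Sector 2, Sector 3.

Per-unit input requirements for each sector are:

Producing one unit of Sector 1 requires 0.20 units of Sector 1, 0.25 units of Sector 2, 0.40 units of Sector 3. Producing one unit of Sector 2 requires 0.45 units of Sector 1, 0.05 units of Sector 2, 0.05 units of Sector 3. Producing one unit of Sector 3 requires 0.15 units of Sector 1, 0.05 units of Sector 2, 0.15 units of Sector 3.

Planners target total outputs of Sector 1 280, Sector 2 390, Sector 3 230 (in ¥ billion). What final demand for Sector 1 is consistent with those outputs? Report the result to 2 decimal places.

I − A =
  [   0.80    -0.45    -0.15]
  [  -0.25     0.95    -0.05]
  [  -0.40    -0.05     0.85]
d = (I − A) x:
  d_1 = (+0.80)·280 + (-0.45)·390 + (-0.15)·230 = 14.00
  d_2 = (-0.25)·280 + (+0.95)·390 + (-0.05)·230 = 289.00
  d_3 = (-0.40)·280 + (-0.05)·390 + (+0.85)·230 = 64.00

d_1 = 14.00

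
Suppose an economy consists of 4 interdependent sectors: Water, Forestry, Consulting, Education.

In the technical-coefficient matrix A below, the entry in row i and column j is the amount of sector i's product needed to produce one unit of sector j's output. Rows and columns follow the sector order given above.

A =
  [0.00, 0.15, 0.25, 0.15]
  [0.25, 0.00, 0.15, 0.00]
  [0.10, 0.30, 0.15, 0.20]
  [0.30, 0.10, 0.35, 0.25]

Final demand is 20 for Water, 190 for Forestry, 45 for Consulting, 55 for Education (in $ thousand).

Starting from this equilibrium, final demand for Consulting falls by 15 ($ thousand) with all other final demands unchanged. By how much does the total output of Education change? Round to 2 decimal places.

I − A =
  [   1.00    -0.15    -0.25    -0.15]
  [  -0.25     1.00    -0.15     0.00]
  [  -0.10    -0.30     0.85    -0.20]
  [  -0.30    -0.10    -0.35     0.75]
Compute the cofactors C_ij = (−1)^(i+j)·(3×3 minor ij) of I−A; the adjugate is their transpose:
adj(I−A) = Cᵀ =
  [ 0.530750   0.174875   0.259125   0.175250]
  [ 0.162125   0.490250   0.165750   0.076625]
  [ 0.196250   0.253250   0.673125   0.218750]
  [ 0.325500   0.253500   0.439875   0.727125]
det(I−A) = Σ_j (I−A)_1j·C_1j = (1.00)(0.530750) + (-0.15)(0.162125) + (-0.25)(0.196250) + (-0.15)(0.325500) = 0.40854375
(I − A)⁻¹ = adj(I−A) / det(I−A) ≈
  [   1.2991     0.4280     0.6343     0.4290]
  [   0.3968     1.2000     0.4057     0.1876]
  [   0.4804     0.6199     1.6476     0.5354]
  [   0.7967     0.6205     1.0767     1.7798]
Δx = (I − A)⁻¹ Δd with Δd having -15 in the Consulting component and 0 elsewhere.
So Δx_4 = L_43 · (-15), where L_43 = adj(I−A)_43 / det(I−A) = 0.439875 / 0.40854375.
Δx_4 = 0.439875 × (-15) / 0.40854375 = -6.598125 / 0.40854375 ≈ -16.15.

Δx_4 = -16.15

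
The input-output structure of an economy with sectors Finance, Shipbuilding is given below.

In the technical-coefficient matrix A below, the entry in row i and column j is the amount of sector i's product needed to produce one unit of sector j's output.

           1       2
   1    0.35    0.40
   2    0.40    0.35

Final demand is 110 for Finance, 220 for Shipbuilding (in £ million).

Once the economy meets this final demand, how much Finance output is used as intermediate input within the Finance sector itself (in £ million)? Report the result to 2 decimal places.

I − A =
  [   0.65    -0.40]
  [  -0.40     0.65]
det(I−A) = (0.65)(0.65) − (-0.40)(-0.40) = 0.2625
adj(I−A) = [[0.65, 0.40], [0.40, 0.65]]
(I − A)⁻¹ = adj(I−A) / det(I−A) ≈
  [   2.4762     1.5238]
  [   1.5238     2.4762]
First solve x = (I − A)⁻¹ d = adj(I−A)·d / det(I−A); in particular x_1 = (0.65·110 + 0.40·220) / 0.2625 = 159.50 / 0.2625 ≈ 607.6190.
Intermediate flow from 1 to 1: z_11 = a_11 · x_1 = 0.35 × 159.50 / 0.2625 = 55.825 / 0.2625 ≈ 212.67.

z_11 = 212.67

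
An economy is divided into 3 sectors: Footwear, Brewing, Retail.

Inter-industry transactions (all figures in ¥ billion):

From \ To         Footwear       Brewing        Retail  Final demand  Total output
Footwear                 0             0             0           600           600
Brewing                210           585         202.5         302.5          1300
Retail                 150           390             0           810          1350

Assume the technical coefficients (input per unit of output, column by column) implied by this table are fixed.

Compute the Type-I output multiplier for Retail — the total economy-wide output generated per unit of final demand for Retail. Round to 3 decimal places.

Technical coefficients a_ij = z_ij / X_j:
  a_11 = 0/600 = 0.00, a_21 = 210/600 = 0.35, a_31 = 150/600 = 0.25
  a_12 = 0/1300 = 0.00, a_22 = 585/1300 = 0.45, a_32 = 390/1300 = 0.30
  a_13 = 0/1350 = 0.00, a_23 = 202.5/1350 = 0.15, a_33 = 0/1350 = 0.00
I − A =
  [   1.00     0.00     0.00]
  [  -0.35     0.55    -0.15]
  [  -0.25    -0.30     1.00]
Cofactors of I−A, C_ij = (−1)^(i+j)·(minor ij) (rows/columns in the sector order above):
  C_11 = (0.55)(1.00) − (-0.15)(-0.30) = 0.5050
  C_12 = −[(-0.35)(1.00) − (-0.15)(-0.25)] = 0.3875
  C_13 = (-0.35)(-0.30) − (0.55)(-0.25) = 0.2425
  C_21 = −[(0.00)(1.00) − (0.00)(-0.30)] = 0.0000
  C_22 = (1.00)(1.00) − (0.00)(-0.25) = 1.0000
  C_23 = −[(1.00)(-0.30) − (0.00)(-0.25)] = 0.3000
  C_31 = (0.00)(-0.15) − (0.00)(0.55) = 0.0000
  C_32 = −[(1.00)(-0.15) − (0.00)(-0.35)] = 0.1500
  C_33 = (1.00)(0.55) − (0.00)(-0.35) = 0.5500
det(I−A) = Σ_j (I−A)_1j·C_1j = (1.00)(0.5050) + (0.00)(0.3875) + (0.00)(0.2425) = 0.5050
adj(I−A) = Cᵀ =
  [ 0.5050   0.0000   0.0000]
  [ 0.3875   1.0000   0.1500]
  [ 0.2425   0.3000   0.5500]
(I − A)⁻¹ = adj(I−A) / det(I−A) ≈
  [   1.0000     0.0000     0.0000]
  [   0.7673     1.9802     0.2970]
  [   0.4802     0.5941     1.0891]
The output multiplier for sector j is the column-j sum of the Leontief inverse (I − A)⁻¹ = adj(I−A) / det(I−A).
Column 3 of adj(I−A): (0.0000, 0.1500, 0.5500); det(I−A) = 0.5050.
m_3 = (0.0000 + 0.1500 + 0.5500) / 0.5050 = 0.70 / 0.5050 ≈ 1.386.

m_3 = 1.386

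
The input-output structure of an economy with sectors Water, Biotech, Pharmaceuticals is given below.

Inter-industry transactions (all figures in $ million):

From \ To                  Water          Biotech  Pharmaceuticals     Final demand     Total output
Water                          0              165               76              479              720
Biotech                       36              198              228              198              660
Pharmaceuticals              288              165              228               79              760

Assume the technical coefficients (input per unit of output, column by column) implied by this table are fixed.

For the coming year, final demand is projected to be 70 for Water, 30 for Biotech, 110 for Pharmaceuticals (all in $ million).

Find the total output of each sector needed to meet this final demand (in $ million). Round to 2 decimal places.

x_1 = 146.97, x_2 = 185.01, x_3 = 307.20

Technical coefficients a_ij = z_ij / X_j:
  a_11 = 0/720 = 0.00, a_21 = 36/720 = 0.05, a_31 = 288/720 = 0.40
  a_12 = 165/660 = 0.25, a_22 = 198/660 = 0.30, a_32 = 165/660 = 0.25
  a_13 = 76/760 = 0.10, a_23 = 228/760 = 0.30, a_33 = 228/760 = 0.30
I − A =
  [   1.00    -0.25    -0.10]
  [  -0.05     0.70    -0.30]
  [  -0.40    -0.25     0.70]
Cofactors of I−A, C_ij = (−1)^(i+j)·(minor ij) (rows/columns in the sector order above):
  C_11 = (0.70)(0.70) − (-0.30)(-0.25) = 0.4150
  C_12 = −[(-0.05)(0.70) − (-0.30)(-0.40)] = 0.1550
  C_13 = (-0.05)(-0.25) − (0.70)(-0.40) = 0.2925
  C_21 = −[(-0.25)(0.70) − (-0.10)(-0.25)] = 0.2000
  C_22 = (1.00)(0.70) − (-0.10)(-0.40) = 0.6600
  C_23 = −[(1.00)(-0.25) − (-0.25)(-0.40)] = 0.3500
  C_31 = (-0.25)(-0.30) − (-0.10)(0.70) = 0.1450
  C_32 = −[(1.00)(-0.30) − (-0.10)(-0.05)] = 0.3050
  C_33 = (1.00)(0.70) − (-0.25)(-0.05) = 0.6875
det(I−A) = Σ_j (I−A)_1j·C_1j = (1.00)(0.4150) + (-0.25)(0.1550) + (-0.10)(0.2925) = 0.3470
adj(I−A) = Cᵀ =
  [ 0.4150   0.2000   0.1450]
  [ 0.1550   0.6600   0.3050]
  [ 0.2925   0.3500   0.6875]
(I − A)⁻¹ = adj(I−A) / det(I−A) ≈
  [   1.1960     0.5764     0.4179]
  [   0.4467     1.9020     0.8790]
  [   0.8429     1.0086     1.9813]
x = (I − A)⁻¹ d = adj(I−A)·d / det(I−A), with det(I−A) = 0.3470:
  x_1 = (0.4150·70 + 0.2000·30 + 0.1450·110) / 0.3470 = 51.00 / 0.3470 ≈ 146.97
  x_2 = (0.1550·70 + 0.6600·30 + 0.3050·110) / 0.3470 = 64.20 / 0.3470 ≈ 185.01
  x_3 = (0.2925·70 + 0.3500·30 + 0.6875·110) / 0.3470 = 106.60 / 0.3470 ≈ 307.20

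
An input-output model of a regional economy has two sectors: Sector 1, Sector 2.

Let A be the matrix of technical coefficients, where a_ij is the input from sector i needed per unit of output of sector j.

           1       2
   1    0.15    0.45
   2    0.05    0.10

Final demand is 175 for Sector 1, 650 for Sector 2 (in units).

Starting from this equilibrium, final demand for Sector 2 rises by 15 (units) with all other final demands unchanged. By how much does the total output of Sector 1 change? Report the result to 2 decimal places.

Δx_1 = 9.09

I − A =
  [   0.85    -0.45]
  [  -0.05     0.90]
det(I−A) = (0.85)(0.90) − (-0.45)(-0.05) = 0.7425
adj(I−A) = [[0.90, 0.45], [0.05, 0.85]]
(I − A)⁻¹ = adj(I−A) / det(I−A) ≈
  [   1.2121     0.6061]
  [   0.0673     1.1448]
Δx = (I − A)⁻¹ Δd with Δd having +15 in the Sector 2 component and 0 elsewhere.
So Δx_1 = L_12 · (+15), where L_12 = adj(I−A)_12 / det(I−A) = 0.45 / 0.7425.
Δx_1 = 0.45 × (+15) / 0.7425 = 6.75 / 0.7425 ≈ 9.09.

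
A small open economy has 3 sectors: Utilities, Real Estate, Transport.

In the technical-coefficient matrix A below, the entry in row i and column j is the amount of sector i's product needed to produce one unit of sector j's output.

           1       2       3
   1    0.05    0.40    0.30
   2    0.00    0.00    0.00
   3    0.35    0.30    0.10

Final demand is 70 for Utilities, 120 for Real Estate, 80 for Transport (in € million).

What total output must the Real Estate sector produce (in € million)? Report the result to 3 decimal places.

I − A =
  [   0.95    -0.40    -0.30]
  [   0.00     1.00     0.00]
  [  -0.35    -0.30     0.90]
Cofactors of I−A, C_ij = (−1)^(i+j)·(minor ij) (rows/columns in the sector order above):
  C_11 = (1.00)(0.90) − (0.00)(-0.30) = 0.9000
  C_12 = −[(0.00)(0.90) − (0.00)(-0.35)] = 0.0000
  C_13 = (0.00)(-0.30) − (1.00)(-0.35) = 0.3500
  C_21 = −[(-0.40)(0.90) − (-0.30)(-0.30)] = 0.4500
  C_22 = (0.95)(0.90) − (-0.30)(-0.35) = 0.7500
  C_23 = −[(0.95)(-0.30) − (-0.40)(-0.35)] = 0.4250
  C_31 = (-0.40)(0.00) − (-0.30)(1.00) = 0.3000
  C_32 = −[(0.95)(0.00) − (-0.30)(0.00)] = 0.0000
  C_33 = (0.95)(1.00) − (-0.40)(0.00) = 0.9500
det(I−A) = Σ_j (I−A)_1j·C_1j = (0.95)(0.9000) + (-0.40)(0.0000) + (-0.30)(0.3500) = 0.7500
adj(I−A) = Cᵀ =
  [ 0.9000   0.4500   0.3000]
  [ 0.0000   0.7500   0.0000]
  [ 0.3500   0.4250   0.9500]
(I − A)⁻¹ = adj(I−A) / det(I−A) ≈
  [   1.2000     0.6000     0.4000]
  [   0.0000     1.0000     0.0000]
  [   0.4667     0.5667     1.2667]
x = (I − A)⁻¹ d = adj(I−A)·d / det(I−A), with det(I−A) = 0.7500:
  x_1 = (0.9000·70 + 0.4500·120 + 0.3000·80) / 0.7500 = 141.00 / 0.7500 = 188.000
  x_2 = (0.0000·70 + 0.7500·120 + 0.0000·80) / 0.7500 = 90.00 / 0.7500 = 120.000
  x_3 = (0.3500·70 + 0.4250·120 + 0.9500·80) / 0.7500 = 151.50 / 0.7500 = 202.000

x_2 = 120.000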